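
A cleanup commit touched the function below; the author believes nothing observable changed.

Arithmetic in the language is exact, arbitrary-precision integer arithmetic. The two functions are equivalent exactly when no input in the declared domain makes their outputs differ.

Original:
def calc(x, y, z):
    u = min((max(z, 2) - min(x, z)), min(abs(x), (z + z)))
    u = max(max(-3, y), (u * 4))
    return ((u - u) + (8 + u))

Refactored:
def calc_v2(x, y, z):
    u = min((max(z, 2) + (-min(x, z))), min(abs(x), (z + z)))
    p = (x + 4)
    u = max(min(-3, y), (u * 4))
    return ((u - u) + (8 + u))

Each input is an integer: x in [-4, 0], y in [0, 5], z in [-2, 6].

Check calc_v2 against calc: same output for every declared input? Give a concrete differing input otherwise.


The rewrite breaks on x=-4, y=0, z=-2, where the results are 8 and 5.
calc: u=-4, then u=0, then returns 8
calc_v2: u=-4, then p=0, then u=-3, then returns 5
verdict: not equivalent; witness: x=-4, y=0, z=-2


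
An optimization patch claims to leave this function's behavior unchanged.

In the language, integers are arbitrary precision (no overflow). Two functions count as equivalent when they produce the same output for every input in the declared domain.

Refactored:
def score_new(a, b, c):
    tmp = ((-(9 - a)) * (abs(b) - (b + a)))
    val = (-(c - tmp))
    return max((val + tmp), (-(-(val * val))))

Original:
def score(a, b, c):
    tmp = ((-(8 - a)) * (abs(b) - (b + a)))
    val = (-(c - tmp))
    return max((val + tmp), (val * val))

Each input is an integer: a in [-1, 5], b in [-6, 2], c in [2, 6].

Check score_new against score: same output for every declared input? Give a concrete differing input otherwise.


Not equivalent: a=-1, b=-6, c=2 separates them (14161 vs 17424).
score: tmp = -117; val = -119; return 14161
score_new: tmp = -130; val = -132; return 17424
verdict: not equivalent; witness: a=-1, b=-6, c=2


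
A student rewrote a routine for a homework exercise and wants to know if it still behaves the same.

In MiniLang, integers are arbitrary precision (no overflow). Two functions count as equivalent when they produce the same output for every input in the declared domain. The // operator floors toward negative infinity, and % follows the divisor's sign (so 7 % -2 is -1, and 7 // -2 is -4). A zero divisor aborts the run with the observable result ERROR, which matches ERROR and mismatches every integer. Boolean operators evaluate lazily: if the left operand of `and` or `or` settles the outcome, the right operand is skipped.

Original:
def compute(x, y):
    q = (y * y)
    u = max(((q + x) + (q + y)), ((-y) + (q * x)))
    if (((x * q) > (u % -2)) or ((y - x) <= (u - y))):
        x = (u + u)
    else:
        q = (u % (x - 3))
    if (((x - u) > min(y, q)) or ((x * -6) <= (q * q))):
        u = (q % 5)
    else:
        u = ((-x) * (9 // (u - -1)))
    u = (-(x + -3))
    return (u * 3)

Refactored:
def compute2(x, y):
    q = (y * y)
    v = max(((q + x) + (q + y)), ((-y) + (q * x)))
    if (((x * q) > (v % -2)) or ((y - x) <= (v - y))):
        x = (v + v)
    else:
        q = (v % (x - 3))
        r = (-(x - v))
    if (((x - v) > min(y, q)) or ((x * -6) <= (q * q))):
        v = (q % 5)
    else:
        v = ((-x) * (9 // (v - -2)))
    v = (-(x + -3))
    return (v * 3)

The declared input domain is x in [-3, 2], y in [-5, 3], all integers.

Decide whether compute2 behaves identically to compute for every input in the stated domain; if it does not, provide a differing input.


Evaluate both at x=-2, y=-1.
compute: q := 1 | u := -1 | (((x * q) > (u % -2)) or ((y - x) <= (u - y))): false | q := -1 | (((x - u) > min(y, q)) or ((x * -6) <= (q * q))): false | divide-by-zero, output ERROR
compute2: q := 1 | v := -1 | (((x * q) > (v % -2)) or ((y - x) <= (v - y))): false | q := -1 | r := 1 | (((x - v) > min(y, q)) or ((x * -6) <= (q * q))): false | v := 18 | v := 5 | result 15
ERROR against 15: the behavior changed.
verdict: not equivalent; witness: x=-2, y=-1


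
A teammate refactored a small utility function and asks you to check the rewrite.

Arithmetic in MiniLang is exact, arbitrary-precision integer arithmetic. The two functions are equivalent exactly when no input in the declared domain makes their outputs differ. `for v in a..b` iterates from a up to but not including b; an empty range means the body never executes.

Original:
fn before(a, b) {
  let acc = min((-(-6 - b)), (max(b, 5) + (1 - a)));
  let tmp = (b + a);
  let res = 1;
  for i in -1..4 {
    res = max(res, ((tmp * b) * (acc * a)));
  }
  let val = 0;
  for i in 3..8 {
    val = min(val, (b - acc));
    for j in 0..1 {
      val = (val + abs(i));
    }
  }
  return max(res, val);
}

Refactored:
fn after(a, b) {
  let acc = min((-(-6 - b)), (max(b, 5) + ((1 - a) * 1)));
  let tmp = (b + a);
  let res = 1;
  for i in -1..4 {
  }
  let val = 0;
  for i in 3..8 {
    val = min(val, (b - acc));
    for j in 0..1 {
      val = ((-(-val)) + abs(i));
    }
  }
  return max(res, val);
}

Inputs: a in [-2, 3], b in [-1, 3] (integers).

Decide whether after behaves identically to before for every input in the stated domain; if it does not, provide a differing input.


The rewrite breaks on a=-2, b=1, where the results are 14 and 1.
before: acc=7, then tmp=-1, then res=1, then (i=-1), then res=14, then (i=0), then res=14, then (i=1), then res=14, then (i=2), then res=14, then (i=3), then res=14, then val=0, then (i=3), then val=-6, then (j=0), then val=-3, then (i=4), then val=-6, then (j=0), then val=-2, then (i=5), then val=-6, then (j=0), then val=-1, then (i=6), then val=-6, then (j=0), then val=0, then (i=7), then val=-6, then (j=0), then val=1, then returns 14
after: acc=7, then tmp=-1, then res=1, then (i=-1), then (i=0), then (i=1), then (i=2), then (i=3), then val=0, then (i=3), then val=-6, then (j=0), then val=-3, then (i=4), then val=-6, then (j=0), then val=-2, then (i=5), then val=-6, then (j=0), then val=-1, then (i=6), then val=-6, then (j=0), then val=0, then (i=7), then val=-6, then (j=0), then val=1, then returns 1
verdict: not equivalent; witness: a=-2, b=1


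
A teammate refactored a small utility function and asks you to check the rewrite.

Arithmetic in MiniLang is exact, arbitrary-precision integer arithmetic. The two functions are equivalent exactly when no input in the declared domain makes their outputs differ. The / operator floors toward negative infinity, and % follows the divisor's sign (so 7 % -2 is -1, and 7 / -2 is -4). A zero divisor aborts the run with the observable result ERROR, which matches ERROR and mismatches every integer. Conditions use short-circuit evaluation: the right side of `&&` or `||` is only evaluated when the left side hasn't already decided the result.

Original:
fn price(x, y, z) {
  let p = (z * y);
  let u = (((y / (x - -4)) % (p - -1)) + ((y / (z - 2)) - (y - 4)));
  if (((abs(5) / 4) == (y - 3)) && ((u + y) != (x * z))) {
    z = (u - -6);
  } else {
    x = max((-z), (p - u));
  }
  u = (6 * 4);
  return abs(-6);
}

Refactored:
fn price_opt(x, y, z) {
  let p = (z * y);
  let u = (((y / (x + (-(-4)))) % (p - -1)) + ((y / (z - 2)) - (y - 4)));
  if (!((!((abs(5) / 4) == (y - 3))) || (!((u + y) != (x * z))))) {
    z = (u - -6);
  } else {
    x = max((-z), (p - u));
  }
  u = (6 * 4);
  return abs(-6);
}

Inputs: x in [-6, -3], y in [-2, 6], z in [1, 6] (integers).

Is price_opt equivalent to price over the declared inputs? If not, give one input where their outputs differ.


This is a faithful refactor — arithmetic usage differs; and boolean connective usage differs, but the computed results match everywhere.
Tracing x=-4, y=1, z=1: price: p becomes 1; next hits division by zero so the output is ERROR | price_opt: p becomes 1; next hits division by zero so the output is ERROR — matching result ERROR.
Checked all 216 inputs in the declared domain: the outputs agree on every one.
verdict: equivalent


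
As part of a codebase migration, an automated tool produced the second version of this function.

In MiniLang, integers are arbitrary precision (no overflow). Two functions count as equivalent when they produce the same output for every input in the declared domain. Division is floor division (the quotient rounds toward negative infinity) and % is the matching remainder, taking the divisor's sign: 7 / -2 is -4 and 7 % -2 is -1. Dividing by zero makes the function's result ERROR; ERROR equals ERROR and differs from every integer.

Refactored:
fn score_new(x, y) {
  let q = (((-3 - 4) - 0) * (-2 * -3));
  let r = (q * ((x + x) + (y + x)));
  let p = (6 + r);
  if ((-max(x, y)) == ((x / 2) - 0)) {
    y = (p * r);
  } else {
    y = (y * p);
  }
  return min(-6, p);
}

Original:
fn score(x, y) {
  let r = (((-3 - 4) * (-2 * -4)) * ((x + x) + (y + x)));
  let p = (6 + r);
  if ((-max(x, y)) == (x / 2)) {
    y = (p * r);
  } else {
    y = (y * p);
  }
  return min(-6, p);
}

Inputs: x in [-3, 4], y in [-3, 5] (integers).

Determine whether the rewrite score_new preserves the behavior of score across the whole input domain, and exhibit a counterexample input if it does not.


There is a counterexample at x=-1, y=4: -50 on one side, -36 on the other.
score: r := -56 | p := -50 | ((-max(x, y)) == (x / 2)): false | y := -200 | result -50
score_new: q := -42 | r := -42 | p := -36 | ((-max(x, y)) == ((x / 2) - 0)): false | y := -144 | result -36
verdict: not equivalent; witness: x=-1, y=4


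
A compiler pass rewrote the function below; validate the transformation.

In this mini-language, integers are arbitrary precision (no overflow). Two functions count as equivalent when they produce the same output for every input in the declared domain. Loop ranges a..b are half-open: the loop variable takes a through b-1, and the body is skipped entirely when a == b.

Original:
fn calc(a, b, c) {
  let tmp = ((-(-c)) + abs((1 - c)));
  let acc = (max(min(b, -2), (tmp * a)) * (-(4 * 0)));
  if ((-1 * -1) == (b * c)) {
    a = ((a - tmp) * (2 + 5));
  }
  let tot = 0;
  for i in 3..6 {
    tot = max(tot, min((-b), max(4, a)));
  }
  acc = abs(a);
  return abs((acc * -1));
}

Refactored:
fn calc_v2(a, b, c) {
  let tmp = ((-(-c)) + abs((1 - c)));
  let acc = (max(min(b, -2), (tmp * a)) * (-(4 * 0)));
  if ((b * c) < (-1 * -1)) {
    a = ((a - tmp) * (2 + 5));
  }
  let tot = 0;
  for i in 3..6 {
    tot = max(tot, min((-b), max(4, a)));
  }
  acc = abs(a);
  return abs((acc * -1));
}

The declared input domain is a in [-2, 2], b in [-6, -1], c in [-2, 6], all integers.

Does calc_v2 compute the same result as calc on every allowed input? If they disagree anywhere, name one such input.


Evaluate both at a=-2, b=-6, c=0.
calc: tmp := 1 | acc := 0 | ((-1 * -1) == (b * c)): false | tot := 0 | iter i=3: | tot := 4 | iter i=4: | tot := 4 | iter i=5: | tot := 4 | acc := 2 | result 2
calc_v2: tmp := 1 | acc := 0 | ((b * c) < (-1 * -1)): true | a := -21 | tot := 0 | iter i=3: | tot := 4 | iter i=4: | tot := 4 | iter i=5: | tot := 4 | acc := 21 | result 21
2 != 21, so the rewrite changes behavior.
verdict: not equivalent; witness: a=-2, b=-6, c=0


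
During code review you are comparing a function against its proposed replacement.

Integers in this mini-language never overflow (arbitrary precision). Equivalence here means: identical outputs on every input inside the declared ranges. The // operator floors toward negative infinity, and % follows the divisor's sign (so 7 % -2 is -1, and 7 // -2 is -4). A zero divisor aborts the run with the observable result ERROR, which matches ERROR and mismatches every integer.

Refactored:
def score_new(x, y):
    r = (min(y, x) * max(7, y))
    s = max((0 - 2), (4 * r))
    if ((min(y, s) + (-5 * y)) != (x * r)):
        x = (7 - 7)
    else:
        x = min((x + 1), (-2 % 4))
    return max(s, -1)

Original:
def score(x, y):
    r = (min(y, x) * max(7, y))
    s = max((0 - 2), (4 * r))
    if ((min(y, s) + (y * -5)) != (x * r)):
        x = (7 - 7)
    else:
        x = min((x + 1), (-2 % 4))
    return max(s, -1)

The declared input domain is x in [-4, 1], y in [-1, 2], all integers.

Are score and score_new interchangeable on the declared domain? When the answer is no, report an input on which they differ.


Equivalent — the differences include same computation, different form, yet no declared input distinguishes the two.
One worked example (x=-4, y=-1) — score: r becomes -28; next s becomes -2; next ((min(y, s) + (y * -5)) != (x * r)) evaluates to true; next x becomes 0; next final value -1; score_new: r becomes -28; next s becomes -2; next ((min(y, s) + (-5 * y)) != (x * r)) evaluates to true; next x becomes 0; next final value -1; agreement on -1.
Sweeping the whole domain (24 inputs) finds no disagreement.
verdict: equivalent


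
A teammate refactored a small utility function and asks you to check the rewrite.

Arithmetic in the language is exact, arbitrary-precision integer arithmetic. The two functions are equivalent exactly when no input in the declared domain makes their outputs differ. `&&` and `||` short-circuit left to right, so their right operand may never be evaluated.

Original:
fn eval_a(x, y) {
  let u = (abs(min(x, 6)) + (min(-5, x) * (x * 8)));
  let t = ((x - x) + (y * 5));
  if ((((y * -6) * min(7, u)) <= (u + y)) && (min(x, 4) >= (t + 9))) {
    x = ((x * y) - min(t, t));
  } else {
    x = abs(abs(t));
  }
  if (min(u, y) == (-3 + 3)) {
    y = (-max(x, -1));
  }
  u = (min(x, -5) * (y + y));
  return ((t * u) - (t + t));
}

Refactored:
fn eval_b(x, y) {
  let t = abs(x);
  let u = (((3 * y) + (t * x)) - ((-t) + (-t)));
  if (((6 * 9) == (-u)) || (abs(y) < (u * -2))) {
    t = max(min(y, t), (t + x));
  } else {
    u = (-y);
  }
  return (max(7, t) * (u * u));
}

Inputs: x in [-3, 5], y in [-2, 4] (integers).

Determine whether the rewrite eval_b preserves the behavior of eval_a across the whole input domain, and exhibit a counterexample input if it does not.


x=-3, y=-2 yields -180 from eval_a but 567 from eval_b.
verdict: not equivalent; witness: x=-3, y=-2


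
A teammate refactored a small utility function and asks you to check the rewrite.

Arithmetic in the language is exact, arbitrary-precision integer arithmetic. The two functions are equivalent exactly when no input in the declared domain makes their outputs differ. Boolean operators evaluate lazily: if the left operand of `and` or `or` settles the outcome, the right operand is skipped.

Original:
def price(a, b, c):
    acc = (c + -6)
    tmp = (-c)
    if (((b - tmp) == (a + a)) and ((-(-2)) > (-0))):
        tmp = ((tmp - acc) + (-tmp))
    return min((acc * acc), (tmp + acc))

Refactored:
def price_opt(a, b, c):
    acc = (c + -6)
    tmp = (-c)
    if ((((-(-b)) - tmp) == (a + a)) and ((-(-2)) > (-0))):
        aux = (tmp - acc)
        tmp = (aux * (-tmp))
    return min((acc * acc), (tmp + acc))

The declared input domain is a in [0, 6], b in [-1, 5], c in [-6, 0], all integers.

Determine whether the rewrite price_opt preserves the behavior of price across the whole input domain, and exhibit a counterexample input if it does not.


Take a=0, b=0, c=0.
price: acc=-6, then tmp=0, then (((b - tmp) == (a + a)) and ((-(-2)) > (-0))) is true, then tmp=6, then returns 0
price_opt: acc=-6, then tmp=0, then ((((-(-b)) - tmp) == (a + a)) and ((-(-2)) > (-0))) is true, then aux=6, then tmp=0, then returns -6
0 vs -6 — the two versions disagree here.
verdict: not equivalent; witness: a=0, b=0, c=0


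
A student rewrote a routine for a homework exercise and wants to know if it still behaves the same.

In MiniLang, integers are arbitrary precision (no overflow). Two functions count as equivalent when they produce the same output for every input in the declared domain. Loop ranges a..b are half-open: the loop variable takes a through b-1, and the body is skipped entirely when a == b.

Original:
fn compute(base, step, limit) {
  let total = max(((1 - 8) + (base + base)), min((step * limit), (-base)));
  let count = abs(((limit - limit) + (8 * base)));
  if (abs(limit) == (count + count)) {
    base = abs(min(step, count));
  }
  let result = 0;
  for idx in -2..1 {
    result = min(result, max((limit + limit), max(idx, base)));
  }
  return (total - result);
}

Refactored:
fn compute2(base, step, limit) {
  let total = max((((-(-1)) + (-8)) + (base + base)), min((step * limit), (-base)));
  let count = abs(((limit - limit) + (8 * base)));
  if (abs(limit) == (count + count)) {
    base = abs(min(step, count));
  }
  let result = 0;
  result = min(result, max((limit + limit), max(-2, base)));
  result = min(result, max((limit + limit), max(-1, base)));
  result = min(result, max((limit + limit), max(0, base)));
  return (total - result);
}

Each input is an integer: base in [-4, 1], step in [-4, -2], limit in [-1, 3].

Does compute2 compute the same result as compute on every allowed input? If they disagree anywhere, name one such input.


Behavior is preserved: although min/max/abs usage differs, plus statement counts differ, plus arithmetic usage differs, plus loop structure differs, plus constant usage differs, plus local variable names differ, the outputs never diverge.
One worked example (base=-1, step=-3, limit=-1) — compute: total := 1 | count := 8 | (abs(limit) == (count + count)): false | result := 0 | iter idx=-2: | result := -1 | iter idx=-1: | result := -1 | iter idx=0: | result := -1 | result 2; compute2: total := 1 | count := 8 | (abs(limit) == (count + count)): false | result := 0 | result := -1 | result := -1 | result := -1 | result 2; agreement on 2.
Across all 90 domain points the two functions coincide.
verdict: equivalent


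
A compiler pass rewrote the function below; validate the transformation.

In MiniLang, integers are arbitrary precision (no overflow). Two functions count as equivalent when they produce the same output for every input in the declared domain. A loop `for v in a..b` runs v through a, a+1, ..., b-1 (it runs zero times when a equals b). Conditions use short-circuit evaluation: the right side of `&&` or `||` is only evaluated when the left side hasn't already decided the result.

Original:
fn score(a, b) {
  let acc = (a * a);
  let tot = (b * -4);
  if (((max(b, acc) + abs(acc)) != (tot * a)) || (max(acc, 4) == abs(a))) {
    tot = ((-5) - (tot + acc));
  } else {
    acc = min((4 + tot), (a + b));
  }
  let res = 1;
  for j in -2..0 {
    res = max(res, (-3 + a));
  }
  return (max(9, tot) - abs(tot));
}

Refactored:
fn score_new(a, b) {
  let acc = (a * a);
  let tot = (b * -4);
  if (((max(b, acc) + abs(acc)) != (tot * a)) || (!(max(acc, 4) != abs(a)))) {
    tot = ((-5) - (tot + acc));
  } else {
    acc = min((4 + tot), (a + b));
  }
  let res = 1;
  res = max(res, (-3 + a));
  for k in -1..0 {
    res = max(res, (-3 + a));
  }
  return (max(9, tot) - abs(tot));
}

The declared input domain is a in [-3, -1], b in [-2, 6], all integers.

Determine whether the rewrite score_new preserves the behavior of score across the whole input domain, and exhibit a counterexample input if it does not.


Behavior is preserved: although loop structure differs; arithmetic usage differs; min/max/abs usage differs; boolean connective usage differs; comparison usage differs; local variable names differ; constant usage differs; statement counts differ, the outputs never diverge.
One worked example (a=-1, b=6) — score: acc becomes 1; next tot becomes -24; next (((max(b, acc) + abs(acc)) != (tot * a)) || (max(acc, 4) == abs(a))) evaluates to true; next tot becomes 18; next res becomes 1; next at j=-2:; next res becomes 1; next at j=-1:; next res becomes 1; next final value 0; score_new: acc becomes 1; next tot becomes -24; next (((max(b, acc) + abs(acc)) != (tot * a)) || (!(max(acc, 4) != abs(a)))) evaluates to true; next tot becomes 18; next res becomes 1; next res becomes 1; next at k=-1:; next res becomes 1; next final value 0; agreement on 0.
Checked all 27 inputs in the declared domain: the outputs agree on every one.
verdict: equivalent


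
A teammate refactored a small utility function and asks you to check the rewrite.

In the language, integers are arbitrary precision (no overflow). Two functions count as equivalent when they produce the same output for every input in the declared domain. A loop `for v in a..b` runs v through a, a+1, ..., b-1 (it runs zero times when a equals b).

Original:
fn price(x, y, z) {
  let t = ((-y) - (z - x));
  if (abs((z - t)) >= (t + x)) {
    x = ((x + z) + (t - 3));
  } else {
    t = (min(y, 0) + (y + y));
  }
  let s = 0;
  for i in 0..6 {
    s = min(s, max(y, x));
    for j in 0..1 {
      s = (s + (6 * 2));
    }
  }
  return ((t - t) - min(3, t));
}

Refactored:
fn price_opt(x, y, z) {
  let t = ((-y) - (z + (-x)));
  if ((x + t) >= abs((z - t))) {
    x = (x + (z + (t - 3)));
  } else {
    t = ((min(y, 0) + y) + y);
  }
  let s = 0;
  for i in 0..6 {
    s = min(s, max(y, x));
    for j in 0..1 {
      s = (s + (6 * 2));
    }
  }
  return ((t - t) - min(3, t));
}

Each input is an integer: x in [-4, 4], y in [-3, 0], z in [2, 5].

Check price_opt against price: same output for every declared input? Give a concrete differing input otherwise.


Evaluate both at x=-4, y=-3, z=2.
price: t becomes -3; next (abs((z - t)) >= (t + x)) evaluates to true; next x becomes -8; next s becomes 0; next at i=0:; next s becomes -3; next at j=0:; next s becomes 9; next at i=1:; next s becomes -3; next at j=0:; next s becomes 9; next at i=2:; next s becomes -3; next at j=0:; next s becomes 9; next at i=3:; next s becomes -3; next at j=0:; next s becomes 9; next at i=4:; next s becomes -3; next at j=0:; next s becomes 9; next at i=5:; next s becomes -3; next at j=0:; next s becomes 9; next final value 3
price_opt: t becomes -3; next ((x + t) >= abs((z - t))) evaluates to false; next t becomes -9; next s becomes 0; next at i=0:; next s becomes -3; next at j=0:; next s becomes 9; next at i=1:; next s becomes -3; next at j=0:; next s becomes 9; next at i=2:; next s becomes -3; next at j=0:; next s becomes 9; next at i=3:; next s becomes -3; next at j=0:; next s becomes 9; next at i=4:; next s becomes -3; next at j=0:; next s becomes 9; next at i=5:; next s becomes -3; next at j=0:; next s becomes 9; next final value 9
3 against 9: the behavior changed.
verdict: not equivalent; witness: x=-4, y=-3, z=2


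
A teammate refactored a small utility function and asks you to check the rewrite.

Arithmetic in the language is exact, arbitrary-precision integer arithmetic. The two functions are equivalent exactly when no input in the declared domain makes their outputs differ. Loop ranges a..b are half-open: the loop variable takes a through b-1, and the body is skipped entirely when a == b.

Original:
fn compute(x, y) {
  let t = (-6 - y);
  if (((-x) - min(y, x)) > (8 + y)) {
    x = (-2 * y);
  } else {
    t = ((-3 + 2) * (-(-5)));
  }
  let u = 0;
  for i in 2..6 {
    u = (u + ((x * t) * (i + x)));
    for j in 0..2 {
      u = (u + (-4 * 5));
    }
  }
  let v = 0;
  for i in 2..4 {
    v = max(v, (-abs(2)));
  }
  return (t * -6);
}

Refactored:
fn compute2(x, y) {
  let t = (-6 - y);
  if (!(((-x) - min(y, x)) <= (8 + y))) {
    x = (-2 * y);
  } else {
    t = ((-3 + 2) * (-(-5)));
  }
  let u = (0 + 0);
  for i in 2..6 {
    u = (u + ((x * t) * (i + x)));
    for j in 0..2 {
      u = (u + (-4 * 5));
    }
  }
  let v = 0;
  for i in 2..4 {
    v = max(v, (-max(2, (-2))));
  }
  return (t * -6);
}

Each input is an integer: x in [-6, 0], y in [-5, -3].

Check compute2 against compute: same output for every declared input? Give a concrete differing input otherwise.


Comparing the listings, the differences include: arithmetic usage differs; comparison usage differs; min/max/abs usage differs; constant usage differs; boolean connective usage differs.
Tracing x=-2, y=-5: compute: t=-1, then (((-x) - min(y, x)) > (8 + y)) is true, then x=10, then u=0, then (i=2), then u=-120, then (j=0), then u=-140, then (j=1), then u=-160, then (i=3), then u=-290, then (j=0), then u=-310, then (j=1), then u=-330, then (i=4), then u=-470, then (j=0), then u=-490, then (j=1), then u=-510, then (i=5), then u=-660, then (j=0), then u=-680, then (j=1), then u=-700, then v=0, then (i=2), then v=0, then (i=3), then v=0, then returns 6 | compute2: t=-1, then (!(((-x) - min(y, x)) <= (8 + y))) is true, then x=10, then u=0, then (i=2), then u=-120, then (j=0), then u=-140, then (j=1), then u=-160, then (i=3), then u=-290, then (j=0), then u=-310, then (j=1), then u=-330, then (i=4), then u=-470, then (j=0), then u=-490, then (j=1), then u=-510, then (i=5), then u=-660, then (j=0), then u=-680, then (j=1), then u=-700, then v=0, then (i=2), then v=0, then (i=3), then v=0, then returns 6 — matching result 6.
Every one of the 21 inputs gives matching results.
verdict: equivalent


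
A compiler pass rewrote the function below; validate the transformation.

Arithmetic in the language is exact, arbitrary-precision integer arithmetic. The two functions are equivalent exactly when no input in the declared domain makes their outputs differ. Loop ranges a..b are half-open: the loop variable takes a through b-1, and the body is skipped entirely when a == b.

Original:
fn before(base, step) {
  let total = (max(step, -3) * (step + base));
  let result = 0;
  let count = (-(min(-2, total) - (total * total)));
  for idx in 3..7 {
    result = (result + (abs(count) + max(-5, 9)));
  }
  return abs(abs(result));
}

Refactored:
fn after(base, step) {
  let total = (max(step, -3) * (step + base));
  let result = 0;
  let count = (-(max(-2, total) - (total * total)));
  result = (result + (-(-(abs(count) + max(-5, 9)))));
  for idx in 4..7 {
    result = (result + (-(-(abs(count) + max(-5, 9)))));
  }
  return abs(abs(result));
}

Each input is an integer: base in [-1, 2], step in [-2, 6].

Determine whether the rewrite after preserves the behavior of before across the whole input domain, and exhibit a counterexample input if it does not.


Input base=-1, step=-2: 188 from before versus 156 from after.
verdict: not equivalent; witness: base=-1, step=-2


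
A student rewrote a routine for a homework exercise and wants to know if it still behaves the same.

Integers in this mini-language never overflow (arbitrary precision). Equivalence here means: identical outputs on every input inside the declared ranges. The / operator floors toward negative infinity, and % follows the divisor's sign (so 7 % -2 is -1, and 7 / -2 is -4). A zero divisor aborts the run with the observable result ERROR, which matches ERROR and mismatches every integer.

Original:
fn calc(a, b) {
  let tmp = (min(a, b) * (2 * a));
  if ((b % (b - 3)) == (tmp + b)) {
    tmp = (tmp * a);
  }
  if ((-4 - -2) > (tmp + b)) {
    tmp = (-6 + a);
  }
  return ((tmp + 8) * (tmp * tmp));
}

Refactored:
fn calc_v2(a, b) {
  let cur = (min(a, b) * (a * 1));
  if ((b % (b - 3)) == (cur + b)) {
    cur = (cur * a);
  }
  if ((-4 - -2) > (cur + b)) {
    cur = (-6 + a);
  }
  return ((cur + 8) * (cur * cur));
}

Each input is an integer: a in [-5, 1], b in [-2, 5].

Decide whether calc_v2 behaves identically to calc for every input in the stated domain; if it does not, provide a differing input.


The rewrite breaks on a=-5, b=-2, where the results are 145000 and 20625.
calc: tmp=50, then ((b % (b - 3)) == (tmp + b)) is false, then ((-4 - -2) > (tmp + b)) is false, then returns 145000
calc_v2: cur=25, then ((b % (b - 3)) == (cur + b)) is false, then ((-4 - -2) > (cur + b)) is false, then returns 20625
verdict: not equivalent; witness: a=-5, b=-2


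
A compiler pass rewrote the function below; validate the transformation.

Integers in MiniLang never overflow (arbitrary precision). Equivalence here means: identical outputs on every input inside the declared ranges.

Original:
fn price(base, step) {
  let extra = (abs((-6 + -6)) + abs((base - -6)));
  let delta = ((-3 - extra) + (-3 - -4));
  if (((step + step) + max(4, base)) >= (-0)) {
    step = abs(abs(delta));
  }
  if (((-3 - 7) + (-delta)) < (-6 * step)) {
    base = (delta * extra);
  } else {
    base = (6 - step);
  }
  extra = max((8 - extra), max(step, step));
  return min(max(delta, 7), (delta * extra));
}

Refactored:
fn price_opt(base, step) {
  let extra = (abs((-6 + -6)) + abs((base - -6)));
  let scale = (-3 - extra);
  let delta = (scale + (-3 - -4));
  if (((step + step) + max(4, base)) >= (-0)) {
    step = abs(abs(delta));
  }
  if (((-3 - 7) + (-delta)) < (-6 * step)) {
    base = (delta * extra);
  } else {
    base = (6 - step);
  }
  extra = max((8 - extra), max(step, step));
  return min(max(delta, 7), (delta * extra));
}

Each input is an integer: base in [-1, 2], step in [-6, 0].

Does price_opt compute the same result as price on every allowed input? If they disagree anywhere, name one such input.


Side by side, the visible changes include: local variable names differ; statement counts differ.
As a probe, take base=0, step=-5: price runs extra := 18 | delta := -20 | (((step + step) + max(4, base)) >= (-0)): false | (((-3 - 7) + (-delta)) < (-6 * step)): true | base := -360 | extra := -5 | result 7; price_opt runs extra := 18 | scale := -21 | delta := -20 | (((step + step) + max(4, base)) >= (-0)): false | (((-3 - 7) + (-delta)) < (-6 * step)): true | base := -360 | extra := -5 | result 7; both end at 7.
An exhaustive pass over the 28 declared inputs shows identical outputs.
verdict: equivalent


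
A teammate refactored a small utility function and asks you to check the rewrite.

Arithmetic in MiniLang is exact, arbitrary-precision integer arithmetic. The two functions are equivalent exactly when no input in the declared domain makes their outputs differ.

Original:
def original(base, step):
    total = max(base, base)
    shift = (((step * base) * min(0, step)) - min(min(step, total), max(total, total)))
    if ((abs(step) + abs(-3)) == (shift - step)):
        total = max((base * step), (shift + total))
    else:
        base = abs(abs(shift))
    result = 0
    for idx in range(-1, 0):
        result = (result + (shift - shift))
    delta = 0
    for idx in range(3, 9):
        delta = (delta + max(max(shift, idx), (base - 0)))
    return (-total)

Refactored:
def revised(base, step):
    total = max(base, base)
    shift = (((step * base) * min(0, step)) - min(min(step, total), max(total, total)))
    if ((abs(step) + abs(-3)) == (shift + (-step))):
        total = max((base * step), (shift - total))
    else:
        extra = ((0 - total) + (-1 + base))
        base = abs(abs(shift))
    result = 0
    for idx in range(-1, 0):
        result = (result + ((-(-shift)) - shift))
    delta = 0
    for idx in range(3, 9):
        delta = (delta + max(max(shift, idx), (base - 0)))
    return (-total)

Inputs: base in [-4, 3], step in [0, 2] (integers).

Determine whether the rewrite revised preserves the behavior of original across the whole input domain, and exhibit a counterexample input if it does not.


Take base=-3, step=0.
original: total=-3, then shift=3, then ((abs(step) + abs(-3)) == (shift - step)) is true, then total=0, then result=0, then (idx=-1), then result=0, then delta=0, then (idx=3), then delta=3, then (idx=4), then delta=7, then (idx=5), then delta=12, then (idx=6), then delta=18, then (idx=7), then delta=25, then (idx=8), then delta=33, then returns 0
revised: total=-3, then shift=3, then ((abs(step) + abs(-3)) == (shift + (-step))) is true, then total=6, then result=0, then (idx=-1), then result=0, then delta=0, then (idx=3), then delta=3, then (idx=4), then delta=7, then (idx=5), then delta=12, then (idx=6), then delta=18, then (idx=7), then delta=25, then (idx=8), then delta=33, then returns -6
0 vs -6 — the two versions disagree here.
verdict: not equivalent; witness: base=-3, step=0


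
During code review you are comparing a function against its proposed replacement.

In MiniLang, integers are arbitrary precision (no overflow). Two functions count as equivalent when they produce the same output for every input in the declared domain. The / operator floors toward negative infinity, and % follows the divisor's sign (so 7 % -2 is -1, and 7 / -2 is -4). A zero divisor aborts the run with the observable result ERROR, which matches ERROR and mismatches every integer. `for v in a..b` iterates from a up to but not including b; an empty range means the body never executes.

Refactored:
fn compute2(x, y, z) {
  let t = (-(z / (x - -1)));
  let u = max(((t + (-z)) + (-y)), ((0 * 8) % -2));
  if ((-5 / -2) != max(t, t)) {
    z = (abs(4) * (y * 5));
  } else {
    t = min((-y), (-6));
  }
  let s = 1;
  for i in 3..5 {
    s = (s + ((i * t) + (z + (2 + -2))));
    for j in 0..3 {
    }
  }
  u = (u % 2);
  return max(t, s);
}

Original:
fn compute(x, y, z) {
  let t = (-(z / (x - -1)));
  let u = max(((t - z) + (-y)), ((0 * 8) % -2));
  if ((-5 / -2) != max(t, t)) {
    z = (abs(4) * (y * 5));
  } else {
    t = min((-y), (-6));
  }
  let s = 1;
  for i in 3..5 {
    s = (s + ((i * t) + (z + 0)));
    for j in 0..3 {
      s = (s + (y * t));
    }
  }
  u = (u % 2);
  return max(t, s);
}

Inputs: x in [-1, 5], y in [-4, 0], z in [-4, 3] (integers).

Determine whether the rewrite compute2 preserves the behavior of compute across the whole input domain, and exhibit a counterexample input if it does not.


On input x=0, y=-4, z=-2, compute returns 99 while compute2 returns -6.
verdict: not equivalent; witness: x=0, y=-4, z=-2


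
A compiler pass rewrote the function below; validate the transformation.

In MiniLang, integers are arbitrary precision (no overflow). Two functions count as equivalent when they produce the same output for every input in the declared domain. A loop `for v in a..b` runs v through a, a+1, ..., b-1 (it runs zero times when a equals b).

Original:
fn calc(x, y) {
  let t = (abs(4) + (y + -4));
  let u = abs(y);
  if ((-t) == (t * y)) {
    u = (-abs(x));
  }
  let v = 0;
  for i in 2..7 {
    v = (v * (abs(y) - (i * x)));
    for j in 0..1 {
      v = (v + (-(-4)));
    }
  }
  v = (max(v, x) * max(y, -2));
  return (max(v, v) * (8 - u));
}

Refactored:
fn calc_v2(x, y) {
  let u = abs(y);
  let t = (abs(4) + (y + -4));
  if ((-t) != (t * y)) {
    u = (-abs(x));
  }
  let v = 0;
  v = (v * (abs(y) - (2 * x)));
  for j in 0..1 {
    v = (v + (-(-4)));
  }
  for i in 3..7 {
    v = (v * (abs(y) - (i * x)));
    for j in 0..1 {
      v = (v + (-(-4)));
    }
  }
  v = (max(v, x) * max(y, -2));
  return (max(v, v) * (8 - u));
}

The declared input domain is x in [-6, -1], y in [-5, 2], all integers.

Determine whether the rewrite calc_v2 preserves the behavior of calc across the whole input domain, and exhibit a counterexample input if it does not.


Evaluate both at x=-6, y=-5.
calc: t becomes -5; next u becomes 5; next ((-t) == (t * y)) evaluates to false; next v becomes 0; next at i=2:; next v becomes 0; next at j=0:; next v becomes 4; next at i=3:; next v becomes 92; next at j=0:; next v becomes 96; next at i=4:; next v becomes 2784; next at j=0:; next v becomes 2788; next at i=5:; next v becomes 97580; next at j=0:; next v becomes 97584; next at i=6:; next v becomes 4000944; next at j=0:; next v becomes 4000948; next v becomes -8001896; next final value -24005688
calc_v2: u becomes 5; next t becomes -5; next ((-t) != (t * y)) evaluates to true; next u becomes -6; next v becomes 0; next v becomes 0; next at j=0:; next v becomes 4; next at i=3:; next v becomes 92; next at j=0:; next v becomes 96; next at i=4:; next v becomes 2784; next at j=0:; next v becomes 2788; next at i=5:; next v becomes 97580; next at j=0:; next v becomes 97584; next at i=6:; next v becomes 4000944; next at j=0:; next v becomes 4000948; next v becomes -8001896; next final value -112026544
-24005688 and -112026544 differ, so these are not the same function on this domain.
verdict: not equivalent; witness: x=-6, y=-5


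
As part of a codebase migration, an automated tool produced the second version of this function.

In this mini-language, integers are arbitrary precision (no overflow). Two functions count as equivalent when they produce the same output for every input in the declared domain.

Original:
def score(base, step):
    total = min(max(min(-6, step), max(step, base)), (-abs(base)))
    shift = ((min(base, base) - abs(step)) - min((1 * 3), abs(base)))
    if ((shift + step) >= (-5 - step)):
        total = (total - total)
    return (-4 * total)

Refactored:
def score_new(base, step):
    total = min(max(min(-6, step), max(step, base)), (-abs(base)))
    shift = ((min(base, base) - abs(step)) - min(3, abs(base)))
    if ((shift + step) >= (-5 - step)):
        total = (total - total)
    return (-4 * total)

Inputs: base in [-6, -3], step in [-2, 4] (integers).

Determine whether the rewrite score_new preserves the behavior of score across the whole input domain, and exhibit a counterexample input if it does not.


This is a faithful refactor — arithmetic usage differs; and constant usage differs, but the computed results match everywhere.
Spot check at base=-6, step=2 — score: total = -6; shift = -11; ((shift + step) >= (-5 - step)) -> false; return 24. score_new: total = -6; shift = -11; ((shift + step) >= (-5 - step)) -> false; return 24. Both give 24.
Sweeping the whole domain (28 inputs) finds no disagreement.
verdict: equivalent


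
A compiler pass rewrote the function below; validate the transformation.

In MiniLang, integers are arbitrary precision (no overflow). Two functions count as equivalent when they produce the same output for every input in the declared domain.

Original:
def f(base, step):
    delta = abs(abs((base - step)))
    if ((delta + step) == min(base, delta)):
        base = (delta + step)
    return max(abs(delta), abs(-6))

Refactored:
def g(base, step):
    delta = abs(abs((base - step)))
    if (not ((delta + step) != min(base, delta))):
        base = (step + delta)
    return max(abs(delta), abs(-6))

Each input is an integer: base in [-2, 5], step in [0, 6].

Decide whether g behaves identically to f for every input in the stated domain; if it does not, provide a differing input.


The two versions differ — the changes include boolean connective usage differs, comparison usage differs.
As a probe, take base=2, step=2: f runs delta := 0 | ((delta + step) == min(base, delta)): false | result 6; g runs delta := 0 | (not ((delta + step) != min(base, delta))): false | result 6; both end at 6.
Across all 56 domain points the two functions coincide.
verdict: equivalent


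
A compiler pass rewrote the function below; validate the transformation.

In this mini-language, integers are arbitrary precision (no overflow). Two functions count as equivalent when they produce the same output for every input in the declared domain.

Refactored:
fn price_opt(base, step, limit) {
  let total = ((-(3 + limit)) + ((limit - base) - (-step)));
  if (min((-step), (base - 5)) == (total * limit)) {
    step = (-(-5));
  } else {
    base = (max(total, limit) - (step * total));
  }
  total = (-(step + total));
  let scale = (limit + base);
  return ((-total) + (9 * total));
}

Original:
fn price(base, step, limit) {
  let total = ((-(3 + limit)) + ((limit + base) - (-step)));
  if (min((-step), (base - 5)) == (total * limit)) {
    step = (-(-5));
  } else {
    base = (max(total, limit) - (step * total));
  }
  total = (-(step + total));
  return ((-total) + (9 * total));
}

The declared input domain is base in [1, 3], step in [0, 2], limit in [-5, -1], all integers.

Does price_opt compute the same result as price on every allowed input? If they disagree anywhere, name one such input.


The rewrite breaks on base=1, step=0, limit=-5, where the results are 16 and 32.
price: total := -2 | (min((-step), (base - 5)) == (total * limit)): false | base := -2 | total := 2 | result 16
price_opt: total := -4 | (min((-step), (base - 5)) == (total * limit)): false | base := -4 | total := 4 | scale := -9 | result 32
verdict: not equivalent; witness: base=1, step=0, limit=-5


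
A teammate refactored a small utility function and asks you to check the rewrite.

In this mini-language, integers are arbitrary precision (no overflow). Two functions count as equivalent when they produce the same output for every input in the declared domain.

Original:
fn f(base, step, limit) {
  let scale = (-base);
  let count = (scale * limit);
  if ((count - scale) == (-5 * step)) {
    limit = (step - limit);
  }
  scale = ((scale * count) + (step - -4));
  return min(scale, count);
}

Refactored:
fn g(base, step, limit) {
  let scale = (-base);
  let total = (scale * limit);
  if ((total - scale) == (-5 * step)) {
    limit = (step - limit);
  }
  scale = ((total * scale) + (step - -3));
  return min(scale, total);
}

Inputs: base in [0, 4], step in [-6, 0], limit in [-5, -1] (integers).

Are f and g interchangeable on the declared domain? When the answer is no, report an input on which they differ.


These are not equivalent — on base=0, step=-6, limit=-5 the outputs split (-2 vs -3).
f: scale becomes 0; next count becomes 0; next ((count - scale) == (-5 * step)) evaluates to false; next scale becomes -2; next final value -2
g: scale becomes 0; next total becomes 0; next ((total - scale) == (-5 * step)) evaluates to false; next scale becomes -3; next final value -3
verdict: not equivalent; witness: base=0, step=-6, limit=-5
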